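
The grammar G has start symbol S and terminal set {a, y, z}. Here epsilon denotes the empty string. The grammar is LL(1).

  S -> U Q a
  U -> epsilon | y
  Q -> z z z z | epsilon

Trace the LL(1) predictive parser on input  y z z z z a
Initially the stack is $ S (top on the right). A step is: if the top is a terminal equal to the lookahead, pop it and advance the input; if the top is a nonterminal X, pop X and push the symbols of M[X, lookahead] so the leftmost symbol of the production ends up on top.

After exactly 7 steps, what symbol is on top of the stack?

step 1: stack=$ S  input=y z z z z a $  — expand S -> U Q a
step 2: stack=$ a Q U  input=y z z z z a $  — expand U -> y
step 3: stack=$ a Q y  input=y z z z z a $  — match y
step 4: stack=$ a Q  input=z z z z a $  — expand Q -> z z z z
step 5: stack=$ a z z z z  input=z z z z a $  — match z
step 6: stack=$ a z z z  input=z z z a $  — match z
step 7: stack=$ a z z  input=z z a $  — match z
Stack after step 7: $ a z (top = z).

z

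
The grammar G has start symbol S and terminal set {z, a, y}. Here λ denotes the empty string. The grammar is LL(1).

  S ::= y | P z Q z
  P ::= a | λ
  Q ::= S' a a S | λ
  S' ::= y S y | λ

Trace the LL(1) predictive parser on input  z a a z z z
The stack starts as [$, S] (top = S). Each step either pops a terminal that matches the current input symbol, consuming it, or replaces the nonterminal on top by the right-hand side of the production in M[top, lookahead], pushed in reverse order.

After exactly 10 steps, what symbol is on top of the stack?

Q

      Stack         Input          Action
   1  $ S           z a a z z z $  expand S ::= P z Q z
   2  $ z Q z P     z a a z z z $  expand P ::= λ
   3  $ z Q z       z a a z z z $  match z
   4  $ z Q         a a z z z $    expand Q ::= S' a a S
   5  $ z S a a S'  a a z z z $    expand S' ::= λ
   6  $ z S a a     a a z z z $    match a
   7  $ z S a       a z z z $      match a
   8  $ z S         z z z $        expand S ::= P z Q z
   9  $ z z Q z P   z z z $        expand P ::= λ
  10  $ z z Q z     z z z $        match z
Stack after step 10: $ z z Q (top = Q).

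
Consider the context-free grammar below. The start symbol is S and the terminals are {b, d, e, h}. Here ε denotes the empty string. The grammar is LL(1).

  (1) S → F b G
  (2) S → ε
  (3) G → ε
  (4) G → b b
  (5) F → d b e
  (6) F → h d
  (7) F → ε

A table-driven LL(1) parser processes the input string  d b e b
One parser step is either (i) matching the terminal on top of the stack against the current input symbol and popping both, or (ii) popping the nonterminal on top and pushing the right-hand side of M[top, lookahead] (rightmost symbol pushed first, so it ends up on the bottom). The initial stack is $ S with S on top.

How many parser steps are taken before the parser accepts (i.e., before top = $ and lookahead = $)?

     Stack        Input      Action
  1  $ S          d b e b $  expand S → F b G
  2  $ G b F      d b e b $  expand F → d b e
  3  $ G b e b d  d b e b $  match d
  4  $ G b e b    b e b $    match b
  5  $ G b e      e b $      match e
  6  $ G b        b $        match b
  7  $ G          $          expand G → ε
Accept reached after 7 steps.

7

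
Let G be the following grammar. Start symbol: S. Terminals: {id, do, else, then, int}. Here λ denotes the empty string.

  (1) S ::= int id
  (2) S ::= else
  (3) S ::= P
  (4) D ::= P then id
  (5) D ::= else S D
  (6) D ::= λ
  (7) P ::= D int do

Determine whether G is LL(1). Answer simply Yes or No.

No

FIRST(S) = {else, int}
FIRST(D) = {λ, else, int}
FIRST(P) = {else, int}
FOLLOW(S) = {$, else, int}
FOLLOW(D) = {int}
FOLLOW(P) = {$, else, int, then}
Cell M[D, else] receives both D ::= P then id and D ::= else S D — the grammar is not LL(1).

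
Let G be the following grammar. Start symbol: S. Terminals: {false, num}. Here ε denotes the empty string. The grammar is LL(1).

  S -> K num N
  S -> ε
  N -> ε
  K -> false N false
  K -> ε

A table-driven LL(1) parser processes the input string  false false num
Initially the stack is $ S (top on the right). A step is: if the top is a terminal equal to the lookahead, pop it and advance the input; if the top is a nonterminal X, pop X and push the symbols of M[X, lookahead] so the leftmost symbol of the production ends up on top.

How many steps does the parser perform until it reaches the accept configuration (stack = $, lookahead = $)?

7

     Stack                  Input              Action
  1  $ S                    false false num $  expand S -> K num N
  2  $ N num K              false false num $  expand K -> false N false
  3  $ N num false N false  false false num $  match false
  4  $ N num false N        false num $        expand N -> ε
  5  $ N num false          false num $        match false
  6  $ N num                num $              match num
  7  $ N                    $                  expand N -> ε
Accept reached after 7 steps.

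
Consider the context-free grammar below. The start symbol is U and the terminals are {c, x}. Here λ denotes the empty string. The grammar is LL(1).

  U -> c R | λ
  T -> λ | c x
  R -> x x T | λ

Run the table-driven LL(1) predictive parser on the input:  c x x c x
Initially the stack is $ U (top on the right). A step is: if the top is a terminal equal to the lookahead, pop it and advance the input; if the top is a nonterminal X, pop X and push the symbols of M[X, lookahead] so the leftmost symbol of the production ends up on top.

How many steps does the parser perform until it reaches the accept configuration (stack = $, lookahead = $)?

8

step 1: stack=$ U  input=c x x c x $  — expand U -> c R
step 2: stack=$ R c  input=c x x c x $  — match c
step 3: stack=$ R  input=x x c x $  — expand R -> x x T
step 4: stack=$ T x x  input=x x c x $  — match x
step 5: stack=$ T x  input=x c x $  — match x
step 6: stack=$ T  input=c x $  — expand T -> c x
step 7: stack=$ x c  input=c x $  — match c
step 8: stack=$ x  input=x $  — match x
Accept reached after 8 steps.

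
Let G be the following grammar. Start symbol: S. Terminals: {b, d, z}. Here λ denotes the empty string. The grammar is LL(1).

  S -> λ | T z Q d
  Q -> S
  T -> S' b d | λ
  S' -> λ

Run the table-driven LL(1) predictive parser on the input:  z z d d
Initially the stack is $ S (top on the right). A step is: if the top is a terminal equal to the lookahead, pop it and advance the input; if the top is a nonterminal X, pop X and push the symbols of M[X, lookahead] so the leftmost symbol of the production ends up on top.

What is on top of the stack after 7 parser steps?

Q

     Stack        Input      Action
  1  $ S          z z d d $  expand S -> T z Q d
  2  $ d Q z T    z z d d $  expand T -> λ
  3  $ d Q z      z z d d $  match z
  4  $ d Q        z d d $    expand Q -> S
  5  $ d S        z d d $    expand S -> T z Q d
  6  $ d d Q z T  z d d $    expand T -> λ
  7  $ d d Q z    z d d $    match z
Stack after step 7: $ d d Q (top = Q).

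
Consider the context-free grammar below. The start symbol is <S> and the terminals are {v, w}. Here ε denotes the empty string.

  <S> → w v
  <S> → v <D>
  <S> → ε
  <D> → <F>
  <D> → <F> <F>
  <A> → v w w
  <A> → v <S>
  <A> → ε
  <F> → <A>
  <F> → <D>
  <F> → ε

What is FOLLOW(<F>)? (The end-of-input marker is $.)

FIRST(<S>) = {ε, v, w}
FIRST(<A>) = {ε, v}
FIRST(<D>) = {ε, v}  (via <F>, <F> <F>)
FIRST(<F>) = {ε, v}  (via <A>, <D>)
FOLLOW(<S>) includes $ since <S> is the start symbol.
FOLLOW(<S>): in <A>→v <S>, the suffix after <S> is empty, so FOLLOW(<S>) ⊇ FOLLOW(<A>) = {$, v}. Thus FOLLOW(<S>) = {$, v}.
FOLLOW(<D>): in <S>→v <D>, the suffix after <D> is empty, so FOLLOW(<D>) ⊇ FOLLOW(<S>) = {$, v}; in <F>→<D>, the suffix after <D> is empty, so FOLLOW(<D>) ⊇ FOLLOW(<F>) = {$, v}. Thus FOLLOW(<D>) = {$, v}.
FOLLOW(<F>): in <D>→<F>, the suffix after <F> is empty, so FOLLOW(<F>) ⊇ FOLLOW(<D>) = {$, v}; in <D>→<F> <F> (occurrence 1), <F> is followed by <F> with FIRST {ε, v}; in <D>→<F> <F> (occurrence 1), the suffix after <F> is nullable, so FOLLOW(<F>) ⊇ FOLLOW(<D>) = {$, v}; in <D>→<F> <F> (occurrence 2), the suffix after <F> is empty, so FOLLOW(<F>) ⊇ FOLLOW(<D>) = {$, v}. Thus FOLLOW(<F>) = {$, v}.
FOLLOW(<A>): in <F>→<A>, the suffix after <A> is empty, so FOLLOW(<A>) ⊇ FOLLOW(<F>) = {$, v}. Thus FOLLOW(<A>) = {$, v}.

{$, v}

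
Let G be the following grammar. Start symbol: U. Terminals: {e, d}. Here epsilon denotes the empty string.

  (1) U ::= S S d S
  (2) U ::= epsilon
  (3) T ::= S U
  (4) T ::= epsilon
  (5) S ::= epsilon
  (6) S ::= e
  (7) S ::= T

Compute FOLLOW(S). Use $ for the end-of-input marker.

{$, d, e}

FIRST(U) = {epsilon, d, e}  (via S S d S)
FIRST(T) = {epsilon, d, e}  (via S U)
FIRST(S) = {epsilon, d, e}  (via T)
FOLLOW(U) includes $ since U is the start symbol.
FOLLOW(U): in T::=S U, the suffix after U is empty, so FOLLOW(U) ⊇ FOLLOW(T) = {$, d, e}. Thus FOLLOW(U) = {$, d, e}.
FOLLOW(T): in S::=T, the suffix after T is empty, so FOLLOW(T) ⊇ FOLLOW(S) = {$, d, e}. Thus FOLLOW(T) = {$, d, e}.
FOLLOW(S): in U::=S S d S (occurrence 1), S is followed by S d S with FIRST {d, e}; in U::=S S d S (occurrence 2), S is followed by d S with FIRST {d}; in U::=S S d S (occurrence 3), the suffix after S is empty, so FOLLOW(S) ⊇ FOLLOW(U) = {$, d, e}; in T::=S U, S is followed by U with FIRST {epsilon, d, e}; in T::=S U, the suffix after S is nullable, so FOLLOW(S) ⊇ FOLLOW(T) = {$, d, e}. Thus FOLLOW(S) = {$, d, e}.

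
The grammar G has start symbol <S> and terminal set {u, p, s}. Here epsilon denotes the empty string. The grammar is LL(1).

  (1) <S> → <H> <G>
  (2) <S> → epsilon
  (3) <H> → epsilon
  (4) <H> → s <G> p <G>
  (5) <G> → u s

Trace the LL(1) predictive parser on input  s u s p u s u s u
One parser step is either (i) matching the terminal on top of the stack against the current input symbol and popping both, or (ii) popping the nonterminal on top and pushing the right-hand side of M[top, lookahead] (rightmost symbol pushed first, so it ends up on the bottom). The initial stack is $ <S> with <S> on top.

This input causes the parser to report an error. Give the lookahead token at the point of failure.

      Stack              Input                Action
   1  $ <S>              s u s p u s u s u $  expand <S> → <H> <G>
   2  $ <G> <H>          s u s p u s u s u $  expand <H> → s <G> p <G>
   3  $ <G> <G> p <G> s  s u s p u s u s u $  match s
   4  $ <G> <G> p <G>    u s p u s u s u $    expand <G> → u s
   5  $ <G> <G> p s u    u s p u s u s u $    match u
   6  $ <G> <G> p s      s p u s u s u $      match s
   7  $ <G> <G> p        p u s u s u $        match p
   8  $ <G> <G>          u s u s u $          expand <G> → u s
   9  $ <G> s u          u s u s u $          match u
  10  $ <G> s            s u s u $            match s
  11  $ <G>              u s u $              expand <G> → u s
  12  $ s u              u s u $              match u
  13  $ s                s u $                match s
  14  $                  u $                  error: stack empty but input remains

u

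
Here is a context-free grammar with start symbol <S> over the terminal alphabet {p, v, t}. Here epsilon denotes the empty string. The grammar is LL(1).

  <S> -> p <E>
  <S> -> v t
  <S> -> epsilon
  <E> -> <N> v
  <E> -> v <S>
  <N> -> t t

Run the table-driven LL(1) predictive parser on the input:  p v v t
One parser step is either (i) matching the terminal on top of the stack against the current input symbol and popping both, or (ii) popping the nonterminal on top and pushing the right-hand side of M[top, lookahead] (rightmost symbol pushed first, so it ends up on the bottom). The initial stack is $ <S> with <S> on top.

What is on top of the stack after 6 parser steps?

t

step 1: stack=$ <S>  input=p v v t $  — expand <S> -> p <E>
step 2: stack=$ <E> p  input=p v v t $  — match p
step 3: stack=$ <E>  input=v v t $  — expand <E> -> v <S>
step 4: stack=$ <S> v  input=v v t $  — match v
step 5: stack=$ <S>  input=v t $  — expand <S> -> v t
step 6: stack=$ t v  input=v t $  — match v
Stack after step 6: $ t (top = t).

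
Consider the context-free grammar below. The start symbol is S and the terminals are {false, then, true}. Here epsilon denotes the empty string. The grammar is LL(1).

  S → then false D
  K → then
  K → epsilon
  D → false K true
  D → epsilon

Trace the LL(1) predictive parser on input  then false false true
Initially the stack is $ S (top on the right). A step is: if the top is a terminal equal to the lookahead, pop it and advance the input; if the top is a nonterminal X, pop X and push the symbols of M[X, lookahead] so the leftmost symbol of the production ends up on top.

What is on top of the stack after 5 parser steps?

step 1: stack=$ S  input=then false false true $  — expand S → then false D
step 2: stack=$ D false then  input=then false false true $  — match then
step 3: stack=$ D false  input=false false true $  — match false
step 4: stack=$ D  input=false true $  — expand D → false K true
step 5: stack=$ true K false  input=false true $  — match false
Stack after step 5: $ true K (top = K).

K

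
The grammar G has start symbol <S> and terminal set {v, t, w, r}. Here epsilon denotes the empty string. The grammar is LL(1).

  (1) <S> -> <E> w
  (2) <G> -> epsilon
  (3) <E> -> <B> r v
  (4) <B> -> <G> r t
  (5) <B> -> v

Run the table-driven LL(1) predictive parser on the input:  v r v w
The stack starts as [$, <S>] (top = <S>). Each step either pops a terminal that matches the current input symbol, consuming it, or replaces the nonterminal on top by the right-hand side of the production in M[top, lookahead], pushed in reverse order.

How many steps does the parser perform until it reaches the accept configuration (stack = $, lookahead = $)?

     Stack        Input      Action
  1  $ <S>        v r v w $  expand <S> -> <E> w
  2  $ w <E>      v r v w $  expand <E> -> <B> r v
  3  $ w v r <B>  v r v w $  expand <B> -> v
  4  $ w v r v    v r v w $  match v
  5  $ w v r      r v w $    match r
  6  $ w v        v w $      match v
  7  $ w          w $        match w
Accept reached after 7 steps.

7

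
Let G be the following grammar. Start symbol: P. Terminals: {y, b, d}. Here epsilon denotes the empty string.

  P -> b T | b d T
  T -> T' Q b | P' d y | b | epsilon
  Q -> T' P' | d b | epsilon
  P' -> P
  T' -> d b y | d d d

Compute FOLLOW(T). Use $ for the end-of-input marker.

{$, b, d}

FIRST(P) = {b}
FIRST(T') = {d}
FIRST(Q) = {epsilon, d}  (via T' P')
FIRST(P') = {b}  (via P)
FIRST(T) = {epsilon, b, d}  (via T' Q b, P' d y)
FOLLOW(P) includes $ since P is the start symbol.
FOLLOW(Q): in T->T' Q b, Q is followed by b with FIRST {b}. Thus FOLLOW(Q) = {b}.
FOLLOW(P'): in T->P' d y, P' is followed by d y with FIRST {d}; in Q->T' P', the suffix after P' is empty, so FOLLOW(P') ⊇ FOLLOW(Q) = {b}. Thus FOLLOW(P') = {b, d}.
FOLLOW(P): in P'->P, the suffix after P is empty, so FOLLOW(P) ⊇ FOLLOW(P') = {b, d}. Thus FOLLOW(P) = {$, b, d}.
FOLLOW(T): in P->b T, the suffix after T is empty, so FOLLOW(T) ⊇ FOLLOW(P) = {$, b, d}; in P->b d T, the suffix after T is empty, so FOLLOW(T) ⊇ FOLLOW(P) = {$, b, d}. Thus FOLLOW(T) = {$, b, d}.
FOLLOW(T'): in T->T' Q b, T' is followed by Q b with FIRST {b, d}; in Q->T' P', T' is followed by P' with FIRST {b}. Thus FOLLOW(T') = {b, d}.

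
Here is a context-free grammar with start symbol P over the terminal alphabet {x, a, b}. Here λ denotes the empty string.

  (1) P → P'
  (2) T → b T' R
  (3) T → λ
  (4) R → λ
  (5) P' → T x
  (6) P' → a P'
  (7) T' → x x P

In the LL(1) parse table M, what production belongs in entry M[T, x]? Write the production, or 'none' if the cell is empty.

T → λ

FIRST(T) = {λ, b}
FIRST(R) = {λ}
FIRST(T') = {x}
FIRST(P') = {a, b, x}  (via T x)
FIRST(P) = {a, b, x}  (via P')
FOLLOW(P) includes $ since P is the start symbol.
FOLLOW(T): in P'→T x, T is followed by x with FIRST {x}. Thus FOLLOW(T) = {x}.
For T → b T' R: FIRST(b T' R) = {b}, so it goes in M[T, t] for t ∈ {b}.
For T → λ: FIRST(λ) = {λ}, so it goes in M[T, t] for t ∈ {}; since λ ∈ FIRST, also for every t ∈ FOLLOW(T) = {x}.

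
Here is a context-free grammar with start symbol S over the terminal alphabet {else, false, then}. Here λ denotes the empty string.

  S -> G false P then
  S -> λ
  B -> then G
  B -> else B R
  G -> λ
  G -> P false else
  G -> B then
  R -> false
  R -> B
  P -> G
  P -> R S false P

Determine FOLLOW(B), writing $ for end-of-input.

{else, false, then}

FIRST(B): from B->then G we get {then}; from B->else B R we get {else}. So FIRST(B) = {else, then}.
FIRST(R): from R->false we get {false}; from R->B we get {else, then}. So FIRST(R) = {else, false, then}.
FIRST(S): from S->G false P then we get {else, false, then}; from S->λ we get {λ}. So FIRST(S) = {λ, else, false, then}.
FIRST(G): from G->λ we get {λ}; from G->P false else we get {else, false, then}; from G->B then we get {else, then}. So FIRST(G) = {λ, else, false, then}.
FIRST(P): from P->G we get {λ, else, false, then}; from P->R S false P we get {else, false, then}. So FIRST(P) = {λ, else, false, then}.
FOLLOW(S) includes $ since S is the start symbol.
FOLLOW(S): in P->R S false P, S is followed by false P with FIRST {false}. Thus FOLLOW(S) = {$, false}.
FOLLOW(P): in S->G false P then, P is followed by then with FIRST {then}; in G->P false else, P is followed by false else with FIRST {false}; in P->R S false P, the suffix after P is empty (adds nothing new). Thus FOLLOW(P) = {false, then}.
FOLLOW(B): in B->else B R, B is followed by R with FIRST {else, false, then}; in G->B then, B is followed by then with FIRST {then}; in R->B, the suffix after B is empty, so FOLLOW(B) ⊇ FOLLOW(R) = {else, false, then}. Thus FOLLOW(B) = {else, false, then}.
FOLLOW(G): in S->G false P then, G is followed by false P then with FIRST {false}; in B->then G, the suffix after G is empty, so FOLLOW(G) ⊇ FOLLOW(B) = {else, false, then}; in P->G, the suffix after G is empty, so FOLLOW(G) ⊇ FOLLOW(P) = {false, then}. Thus FOLLOW(G) = {else, false, then}.
FOLLOW(R): in B->else B R, the suffix after R is empty, so FOLLOW(R) ⊇ FOLLOW(B) = {else, false, then}; in P->R S false P, R is followed by S false P with FIRST {else, false, then}. Thus FOLLOW(R) = {else, false, then}.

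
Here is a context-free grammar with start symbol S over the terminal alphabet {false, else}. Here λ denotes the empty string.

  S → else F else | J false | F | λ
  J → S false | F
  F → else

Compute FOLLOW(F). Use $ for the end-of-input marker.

FIRST(F): from F→else we get {else}. So FIRST(F) = {else}.
FIRST(S): from S→else F else we get {else}; from S→J false we get {else, false}; from S→F we get {else}; from S→λ we get {λ}. So FIRST(S) = {λ, else, false}.
FIRST(J): from J→S false we get {else, false}; from J→F we get {else}. So FIRST(J) = {else, false}.
FOLLOW(S) includes $ since S is the start symbol.
FOLLOW(S): in J→S false, S is followed by false with FIRST {false}. Thus FOLLOW(S) = {$, false}.
FOLLOW(J): in S→J false, J is followed by false with FIRST {false}. Thus FOLLOW(J) = {false}.
FOLLOW(F): in S→else F else, F is followed by else with FIRST {else}; in S→F, the suffix after F is empty, so FOLLOW(F) ⊇ FOLLOW(S) = {$, false}; in J→F, the suffix after F is empty, so FOLLOW(F) ⊇ FOLLOW(J) = {false}. Thus FOLLOW(F) = {$, else, false}.

{$, else, false}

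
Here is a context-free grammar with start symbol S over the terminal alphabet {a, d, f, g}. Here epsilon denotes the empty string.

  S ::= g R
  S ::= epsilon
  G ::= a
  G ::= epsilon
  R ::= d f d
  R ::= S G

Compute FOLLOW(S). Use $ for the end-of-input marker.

FIRST(S) = {epsilon, g}
FIRST(G) = {epsilon, a}
FIRST(R) = {epsilon, a, d, g}  (via S G)
FOLLOW(S) includes $ since S is the start symbol.
FOLLOW(S): in R::=S G, S is followed by G with FIRST {epsilon, a}; in R::=S G, the suffix after S is nullable, so FOLLOW(S) ⊇ FOLLOW(R) = {$, a}. Thus FOLLOW(S) = {$, a}.
FOLLOW(R): in S::=g R, the suffix after R is empty, so FOLLOW(R) ⊇ FOLLOW(S) = {$, a}. Thus FOLLOW(R) = {$, a}.
FOLLOW(G): in R::=S G, the suffix after G is empty, so FOLLOW(G) ⊇ FOLLOW(R) = {$, a}. Thus FOLLOW(G) = {$, a}.

{$, a}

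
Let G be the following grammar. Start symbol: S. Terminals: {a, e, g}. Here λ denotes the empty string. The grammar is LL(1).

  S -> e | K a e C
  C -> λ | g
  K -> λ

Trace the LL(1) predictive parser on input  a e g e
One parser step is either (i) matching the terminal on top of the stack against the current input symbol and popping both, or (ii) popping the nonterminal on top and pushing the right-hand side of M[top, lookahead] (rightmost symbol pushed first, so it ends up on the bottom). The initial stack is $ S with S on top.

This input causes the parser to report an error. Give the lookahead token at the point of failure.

step 1: stack=$ S  input=a e g e $  — expand S -> K a e C
step 2: stack=$ C e a K  input=a e g e $  — expand K -> λ
step 3: stack=$ C e a  input=a e g e $  — match a
step 4: stack=$ C e  input=e g e $  — match e
step 5: stack=$ C  input=g e $  — expand C -> g
step 6: stack=$ g  input=g e $  — match g
step 7: stack=$  input=e $  — error: stack empty but input remains

e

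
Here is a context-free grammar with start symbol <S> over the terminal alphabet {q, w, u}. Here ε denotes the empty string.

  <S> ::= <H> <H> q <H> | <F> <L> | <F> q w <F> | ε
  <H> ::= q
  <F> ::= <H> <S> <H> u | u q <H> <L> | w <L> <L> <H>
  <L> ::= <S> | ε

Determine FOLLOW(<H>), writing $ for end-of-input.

FIRST(<H>) = {q}
FIRST(<F>) = {q, u, w}  (via <H> <S> <H> u)
FIRST(<S>) = {ε, q, u, w}  (via <H> <H> q <H>, <F> <L>, <F> q w <F>)
FIRST(<L>) = {ε, q, u, w}  (via <S>)
FOLLOW(<S>) includes $ since <S> is the start symbol.
FOLLOW(<S>): in <F>::=<H> <S> <H> u, <S> is followed by <H> u with FIRST {q}; in <L>::=<S>, the suffix after <S> is empty, so FOLLOW(<S>) ⊇ FOLLOW(<L>) = {$, q, u, w}. Thus FOLLOW(<S>) = {$, q, u, w}.
FOLLOW(<F>): in <S>::=<F> <L>, <F> is followed by <L> with FIRST {ε, q, u, w}; in <S>::=<F> <L>, the suffix after <F> is nullable, so FOLLOW(<F>) ⊇ FOLLOW(<S>) = {$, q, u, w}; in <S>::=<F> q w <F> (occurrence 1), <F> is followed by q w <F> with FIRST {q}; in <S>::=<F> q w <F> (occurrence 2), the suffix after <F> is empty, so FOLLOW(<F>) ⊇ FOLLOW(<S>) = {$, q, u, w}. Thus FOLLOW(<F>) = {$, q, u, w}.
FOLLOW(<H>): in <S>::=<H> <H> q <H> (occurrence 1), <H> is followed by <H> q <H> with FIRST {q}; in <S>::=<H> <H> q <H> (occurrence 2), <H> is followed by q <H> with FIRST {q}; in <S>::=<H> <H> q <H> (occurrence 3), the suffix after <H> is empty, so FOLLOW(<H>) ⊇ FOLLOW(<S>) = {$, q, u, w}; in <F>::=<H> <S> <H> u (occurrence 1), <H> is followed by <S> <H> u with FIRST {q, u, w}; in <F>::=<H> <S> <H> u (occurrence 2), <H> is followed by u with FIRST {u}; in <F>::=u q <H> <L>, <H> is followed by <L> with FIRST {ε, q, u, w}; in <F>::=u q <H> <L>, the suffix after <H> is nullable, so FOLLOW(<H>) ⊇ FOLLOW(<F>) = {$, q, u, w}; in <F>::=w <L> <L> <H>, the suffix after <H> is empty, so FOLLOW(<H>) ⊇ FOLLOW(<F>) = {$, q, u, w}. Thus FOLLOW(<H>) = {$, q, u, w}.
FOLLOW(<L>): in <S>::=<F> <L>, the suffix after <L> is empty, so FOLLOW(<L>) ⊇ FOLLOW(<S>) = {$, q, u, w}; in <F>::=u q <H> <L>, the suffix after <L> is empty, so FOLLOW(<L>) ⊇ FOLLOW(<F>) = {$, q, u, w}; in <F>::=w <L> <L> <H> (occurrence 1), <L> is followed by <L> <H> with FIRST {q, u, w}; in <F>::=w <L> <L> <H> (occurrence 2), <L> is followed by <H> with FIRST {q}. Thus FOLLOW(<L>) = {$, q, u, w}.

{$, q, u, w}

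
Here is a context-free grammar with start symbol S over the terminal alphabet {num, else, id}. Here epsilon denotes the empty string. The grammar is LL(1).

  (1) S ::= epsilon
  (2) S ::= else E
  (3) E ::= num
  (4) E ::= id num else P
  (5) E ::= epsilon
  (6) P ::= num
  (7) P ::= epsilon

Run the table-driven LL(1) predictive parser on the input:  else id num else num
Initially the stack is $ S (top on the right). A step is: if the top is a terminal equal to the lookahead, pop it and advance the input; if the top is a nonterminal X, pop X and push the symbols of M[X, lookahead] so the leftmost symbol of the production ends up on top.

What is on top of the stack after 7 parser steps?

num

     Stack            Input                   Action
  1  $ S              else id num else num $  expand S ::= else E
  2  $ E else         else id num else num $  match else
  3  $ E              id num else num $       expand E ::= id num else P
  4  $ P else num id  id num else num $       match id
  5  $ P else num     num else num $          match num
  6  $ P else         else num $              match else
  7  $ P              num $                   expand P ::= num
Stack after step 7: $ num (top = num).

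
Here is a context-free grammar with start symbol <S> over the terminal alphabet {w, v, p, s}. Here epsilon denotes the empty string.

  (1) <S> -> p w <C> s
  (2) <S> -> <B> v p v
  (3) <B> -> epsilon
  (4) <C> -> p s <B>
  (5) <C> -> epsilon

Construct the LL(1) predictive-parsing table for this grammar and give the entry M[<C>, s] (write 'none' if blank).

<C> -> epsilon

FIRST(<B>): from <B>->epsilon we get {epsilon}. So FIRST(<B>) = {epsilon}.
FIRST(<C>): from <C>->p s <B> we get {p}; from <C>->epsilon we get {epsilon}. So FIRST(<C>) = {epsilon, p}.
FIRST(<S>): from <S>->p w <C> s we get {p}; from <S>-><B> v p v we get {v}. So FIRST(<S>) = {p, v}.
FOLLOW(<S>) includes $ since <S> is the start symbol.
FOLLOW(<C>): in <S>->p w <C> s, <C> is followed by s with FIRST {s}. Thus FOLLOW(<C>) = {s}.
For <C> -> p s <B>: FIRST(p s <B>) = {p}, so it goes in M[<C>, t] for t ∈ {p}.
For <C> -> epsilon: FIRST(epsilon) = {epsilon}, so it goes in M[<C>, t] for t ∈ {}; since epsilon ∈ FIRST, also for every t ∈ FOLLOW(<C>) = {s}.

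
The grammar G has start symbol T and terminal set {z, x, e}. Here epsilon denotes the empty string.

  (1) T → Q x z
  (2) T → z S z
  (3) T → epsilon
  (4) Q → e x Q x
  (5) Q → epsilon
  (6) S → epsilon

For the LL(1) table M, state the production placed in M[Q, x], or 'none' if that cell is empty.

Q → epsilon

FIRST(Q): from Q→e x Q x we get {e}; from Q→epsilon we get {epsilon}. So FIRST(Q) = {epsilon, e}.
FIRST(S): from S→epsilon we get {epsilon}. So FIRST(S) = {epsilon}.
FIRST(T): from T→Q x z we get {e, x}; from T→z S z we get {z}; from T→epsilon we get {epsilon}. So FIRST(T) = {epsilon, e, x, z}.
FOLLOW(T) includes $ since T is the start symbol.
FOLLOW(Q): in T→Q x z, Q is followed by x z with FIRST {x}; in Q→e x Q x, Q is followed by x with FIRST {x}. Thus FOLLOW(Q) = {x}.
For Q → e x Q x: FIRST(e x Q x) = {e}, so it goes in M[Q, t] for t ∈ {e}.
For Q → epsilon: FIRST(epsilon) = {epsilon}, so it goes in M[Q, t] for t ∈ {}; since epsilon ∈ FIRST, also for every t ∈ FOLLOW(Q) = {x}.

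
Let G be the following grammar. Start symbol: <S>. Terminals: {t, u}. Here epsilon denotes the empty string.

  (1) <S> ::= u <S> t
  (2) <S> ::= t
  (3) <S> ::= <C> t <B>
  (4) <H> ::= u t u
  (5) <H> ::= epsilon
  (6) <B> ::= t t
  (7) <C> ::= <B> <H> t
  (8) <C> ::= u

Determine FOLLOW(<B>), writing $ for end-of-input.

FIRST(<H>) = {epsilon, u}
FIRST(<B>) = {t}
FIRST(<C>) = {t, u}  (via <B> <H> t)
FIRST(<S>) = {t, u}  (via <C> t <B>)
FOLLOW(<S>) includes $ since <S> is the start symbol.
FOLLOW(<S>): in <S>::=u <S> t, <S> is followed by t with FIRST {t}. Thus FOLLOW(<S>) = {$, t}.
FOLLOW(<H>): in <C>::=<B> <H> t, <H> is followed by t with FIRST {t}. Thus FOLLOW(<H>) = {t}.
FOLLOW(<B>): in <S>::=<C> t <B>, the suffix after <B> is empty, so FOLLOW(<B>) ⊇ FOLLOW(<S>) = {$, t}; in <C>::=<B> <H> t, <B> is followed by <H> t with FIRST {t, u}. Thus FOLLOW(<B>) = {$, t, u}.
FOLLOW(<C>): in <S>::=<C> t <B>, <C> is followed by t <B> with FIRST {t}. Thus FOLLOW(<C>) = {t}.

{$, t, u}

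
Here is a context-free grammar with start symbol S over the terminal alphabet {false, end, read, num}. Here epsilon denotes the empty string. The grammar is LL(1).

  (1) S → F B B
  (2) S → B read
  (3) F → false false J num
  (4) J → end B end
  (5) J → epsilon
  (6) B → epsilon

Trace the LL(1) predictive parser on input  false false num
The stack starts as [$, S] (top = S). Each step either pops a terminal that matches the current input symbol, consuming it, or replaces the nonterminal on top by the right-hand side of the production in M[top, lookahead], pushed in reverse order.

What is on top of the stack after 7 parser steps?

B

step 1: stack=$ S  input=false false num $  — expand S → F B B
step 2: stack=$ B B F  input=false false num $  — expand F → false false J num
step 3: stack=$ B B num J false false  input=false false num $  — match false
step 4: stack=$ B B num J false  input=false num $  — match false
step 5: stack=$ B B num J  input=num $  — expand J → epsilon
step 6: stack=$ B B num  input=num $  — match num
step 7: stack=$ B B  input=$  — expand B → epsilon
Stack after step 7: $ B (top = B).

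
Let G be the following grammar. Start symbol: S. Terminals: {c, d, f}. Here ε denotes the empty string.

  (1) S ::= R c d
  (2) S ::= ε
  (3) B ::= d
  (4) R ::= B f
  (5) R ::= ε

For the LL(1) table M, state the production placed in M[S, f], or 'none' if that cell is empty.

none

FIRST(B): from B::=d we get {d}. So FIRST(B) = {d}.
FIRST(R): from R::=B f we get {d}; from R::=ε we get {ε}. So FIRST(R) = {ε, d}.
FIRST(S): from S::=R c d we get {c, d}; from S::=ε we get {ε}. So FIRST(S) = {ε, c, d}.
FOLLOW(S) includes $ since S is the start symbol.
FOLLOW(S): S appears on no right-hand side. Thus FOLLOW(S) = {$}.
For S ::= R c d: FIRST(R c d) = {c, d}, so it goes in M[S, t] for t ∈ {c, d}.
For S ::= ε: FIRST(ε) = {ε}, so it goes in M[S, t] for t ∈ {}; since ε ∈ FIRST, also for every t ∈ FOLLOW(S) = {$}.
None of these place a production in M[S, f].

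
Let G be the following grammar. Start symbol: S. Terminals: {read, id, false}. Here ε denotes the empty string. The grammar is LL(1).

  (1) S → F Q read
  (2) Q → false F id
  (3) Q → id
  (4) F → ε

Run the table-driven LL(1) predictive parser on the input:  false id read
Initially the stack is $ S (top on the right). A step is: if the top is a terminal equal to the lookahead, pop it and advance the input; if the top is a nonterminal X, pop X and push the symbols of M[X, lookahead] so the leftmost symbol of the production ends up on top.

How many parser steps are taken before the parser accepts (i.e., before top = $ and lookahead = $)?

7

     Stack              Input            Action
  1  $ S                false id read $  expand S → F Q read
  2  $ read Q F         false id read $  expand F → ε
  3  $ read Q           false id read $  expand Q → false F id
  4  $ read id F false  false id read $  match false
  5  $ read id F        id read $        expand F → ε
  6  $ read id          id read $        match id
  7  $ read             read $           match read
Accept reached after 7 steps.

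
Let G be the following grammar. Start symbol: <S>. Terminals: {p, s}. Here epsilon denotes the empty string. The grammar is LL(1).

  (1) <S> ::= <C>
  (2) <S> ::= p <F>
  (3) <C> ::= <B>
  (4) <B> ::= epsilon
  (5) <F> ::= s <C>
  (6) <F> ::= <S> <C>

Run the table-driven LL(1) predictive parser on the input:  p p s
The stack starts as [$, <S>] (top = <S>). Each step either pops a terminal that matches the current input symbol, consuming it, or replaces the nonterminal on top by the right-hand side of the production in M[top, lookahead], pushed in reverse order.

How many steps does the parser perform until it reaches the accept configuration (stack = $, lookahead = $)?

step 1: stack=$ <S>  input=p p s $  — expand <S> ::= p <F>
step 2: stack=$ <F> p  input=p p s $  — match p
step 3: stack=$ <F>  input=p s $  — expand <F> ::= <S> <C>
step 4: stack=$ <C> <S>  input=p s $  — expand <S> ::= p <F>
step 5: stack=$ <C> <F> p  input=p s $  — match p
step 6: stack=$ <C> <F>  input=s $  — expand <F> ::= s <C>
step 7: stack=$ <C> <C> s  input=s $  — match s
step 8: stack=$ <C> <C>  input=$  — expand <C> ::= <B>
step 9: stack=$ <C> <B>  input=$  — expand <B> ::= epsilon
step 10: stack=$ <C>  input=$  — expand <C> ::= <B>
step 11: stack=$ <B>  input=$  — expand <B> ::= epsilon
Accept reached after 11 steps.

11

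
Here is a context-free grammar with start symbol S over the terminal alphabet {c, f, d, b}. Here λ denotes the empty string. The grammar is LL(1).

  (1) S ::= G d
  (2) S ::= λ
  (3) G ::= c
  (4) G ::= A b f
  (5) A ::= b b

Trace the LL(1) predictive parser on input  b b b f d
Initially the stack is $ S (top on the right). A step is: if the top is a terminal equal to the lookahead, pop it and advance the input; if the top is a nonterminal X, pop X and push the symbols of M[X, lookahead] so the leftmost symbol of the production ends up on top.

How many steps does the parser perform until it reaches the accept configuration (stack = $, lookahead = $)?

8

     Stack        Input        Action
  1  $ S          b b b f d $  expand S ::= G d
  2  $ d G        b b b f d $  expand G ::= A b f
  3  $ d f b A    b b b f d $  expand A ::= b b
  4  $ d f b b b  b b b f d $  match b
  5  $ d f b b    b b f d $    match b
  6  $ d f b      b f d $      match b
  7  $ d f        f d $        match f
  8  $ d          d $          match d
Accept reached after 8 steps.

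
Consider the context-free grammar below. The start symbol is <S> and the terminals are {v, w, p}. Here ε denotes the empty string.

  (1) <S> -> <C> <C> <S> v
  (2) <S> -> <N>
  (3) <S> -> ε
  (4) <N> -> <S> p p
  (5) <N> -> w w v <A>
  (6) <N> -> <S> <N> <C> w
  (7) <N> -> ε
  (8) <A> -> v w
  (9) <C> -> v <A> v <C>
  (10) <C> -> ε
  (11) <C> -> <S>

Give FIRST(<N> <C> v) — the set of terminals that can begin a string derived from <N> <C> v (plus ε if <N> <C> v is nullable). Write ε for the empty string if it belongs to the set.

FIRST(<A>): from <A>->v w we get {v}. So FIRST(<A>) = {v}.
FIRST(<S>): from <S>-><C> <C> <S> v we get {p, v, w}; from <S>-><N> we get {ε, p, v, w}; from <S>->ε we get {ε}. So FIRST(<S>) = {ε, p, v, w}.
FIRST(<C>): from <C>->v <A> v <C> we get {v}; from <C>->ε we get {ε}; from <C>-><S> we get {ε, p, v, w}. So FIRST(<C>) = {ε, p, v, w}.
FIRST(<N>): from <N>-><S> p p we get {p, v, w}; from <N>->w w v <A> we get {w}; from <N>-><S> <N> <C> w we get {p, v, w}; from <N>->ε we get {ε}. So FIRST(<N>) = {ε, p, v, w}.
FIRST(<N> <C> v): take FIRST of each symbol in turn, carrying on past any symbol whose FIRST contains ε; result {p, v, w}.

{p, v, w}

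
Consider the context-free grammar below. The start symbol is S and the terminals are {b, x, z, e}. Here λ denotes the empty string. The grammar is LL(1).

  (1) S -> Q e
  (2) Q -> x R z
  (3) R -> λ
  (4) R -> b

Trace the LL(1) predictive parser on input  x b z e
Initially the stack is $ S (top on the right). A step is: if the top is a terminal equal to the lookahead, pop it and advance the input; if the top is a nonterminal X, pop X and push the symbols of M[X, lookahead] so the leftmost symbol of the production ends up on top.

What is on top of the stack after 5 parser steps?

step 1: stack=$ S  input=x b z e $  — expand S -> Q e
step 2: stack=$ e Q  input=x b z e $  — expand Q -> x R z
step 3: stack=$ e z R x  input=x b z e $  — match x
step 4: stack=$ e z R  input=b z e $  — expand R -> b
step 5: stack=$ e z b  input=b z e $  — match b
Stack after step 5: $ e z (top = z).

z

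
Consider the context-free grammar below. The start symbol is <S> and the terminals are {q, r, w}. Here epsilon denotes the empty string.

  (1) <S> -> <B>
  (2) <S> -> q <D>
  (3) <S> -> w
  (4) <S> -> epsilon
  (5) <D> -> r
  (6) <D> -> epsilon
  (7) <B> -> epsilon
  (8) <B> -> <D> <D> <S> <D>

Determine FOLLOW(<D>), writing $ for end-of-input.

FIRST(<D>) = {epsilon, r}
FIRST(<S>) = {epsilon, q, r, w}  (via <B>)
FIRST(<B>) = {epsilon, q, r, w}  (via <D> <D> <S> <D>)
FOLLOW(<S>) includes $ since <S> is the start symbol.
FOLLOW(<S>): in <B>-><D> <D> <S> <D>, <S> is followed by <D> with FIRST {epsilon, r}; in <B>-><D> <D> <S> <D>, the suffix after <S> is nullable, so FOLLOW(<S>) ⊇ FOLLOW(<B>) = {$, r}. Thus FOLLOW(<S>) = {$, r}.
FOLLOW(<B>): in <S>-><B>, the suffix after <B> is empty, so FOLLOW(<B>) ⊇ FOLLOW(<S>) = {$, r}. Thus FOLLOW(<B>) = {$, r}.
FOLLOW(<D>): in <S>->q <D>, the suffix after <D> is empty, so FOLLOW(<D>) ⊇ FOLLOW(<S>) = {$, r}; in <B>-><D> <D> <S> <D> (occurrence 1), <D> is followed by <D> <S> <D> with FIRST {epsilon, q, r, w}; in <B>-><D> <D> <S> <D> (occurrence 1), the suffix after <D> is nullable, so FOLLOW(<D>) ⊇ FOLLOW(<B>) = {$, r}; in <B>-><D> <D> <S> <D> (occurrence 2), <D> is followed by <S> <D> with FIRST {epsilon, q, r, w}; in <B>-><D> <D> <S> <D> (occurrence 2), the suffix after <D> is nullable, so FOLLOW(<D>) ⊇ FOLLOW(<B>) = {$, r}; in <B>-><D> <D> <S> <D> (occurrence 3), the suffix after <D> is empty, so FOLLOW(<D>) ⊇ FOLLOW(<B>) = {$, r}. Thus FOLLOW(<D>) = {$, q, r, w}.

{$, q, r, w}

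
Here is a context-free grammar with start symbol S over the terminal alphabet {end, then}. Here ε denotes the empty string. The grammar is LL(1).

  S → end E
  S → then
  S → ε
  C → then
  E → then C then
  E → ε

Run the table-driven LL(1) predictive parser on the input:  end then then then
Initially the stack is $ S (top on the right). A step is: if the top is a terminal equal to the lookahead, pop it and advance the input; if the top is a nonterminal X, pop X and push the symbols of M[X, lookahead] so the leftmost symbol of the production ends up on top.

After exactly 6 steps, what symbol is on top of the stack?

step 1: stack=$ S  input=end then then then $  — expand S → end E
step 2: stack=$ E end  input=end then then then $  — match end
step 3: stack=$ E  input=then then then $  — expand E → then C then
step 4: stack=$ then C then  input=then then then $  — match then
step 5: stack=$ then C  input=then then $  — expand C → then
step 6: stack=$ then then  input=then then $  — match then
Stack after step 6: $ then (top = then).

then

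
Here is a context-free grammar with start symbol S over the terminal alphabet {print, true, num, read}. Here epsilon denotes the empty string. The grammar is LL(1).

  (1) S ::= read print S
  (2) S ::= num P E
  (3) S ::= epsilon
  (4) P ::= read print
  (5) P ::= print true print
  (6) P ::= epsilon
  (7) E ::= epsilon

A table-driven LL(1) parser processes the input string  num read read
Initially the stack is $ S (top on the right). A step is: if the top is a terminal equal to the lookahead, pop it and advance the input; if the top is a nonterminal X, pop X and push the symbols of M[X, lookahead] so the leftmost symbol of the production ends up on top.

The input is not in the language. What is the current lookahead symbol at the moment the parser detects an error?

read

     Stack           Input            Action
  1  $ S             num read read $  expand S ::= num P E
  2  $ E P num       num read read $  match num
  3  $ E P           read read $      expand P ::= read print
  4  $ E print read  read read $      match read
  5  $ E print       read $           error: top is terminal print but lookahead is read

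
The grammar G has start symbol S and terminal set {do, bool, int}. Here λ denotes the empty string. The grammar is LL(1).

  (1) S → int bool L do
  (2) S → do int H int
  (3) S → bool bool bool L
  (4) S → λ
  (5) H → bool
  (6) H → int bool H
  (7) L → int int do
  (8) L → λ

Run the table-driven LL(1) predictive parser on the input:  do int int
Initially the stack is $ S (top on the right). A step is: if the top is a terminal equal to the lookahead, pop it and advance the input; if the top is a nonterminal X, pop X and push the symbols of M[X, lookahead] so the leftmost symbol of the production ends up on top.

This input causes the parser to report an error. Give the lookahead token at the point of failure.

$

     Stack             Input         Action
  1  $ S               do int int $  expand S → do int H int
  2  $ int H int do    do int int $  match do
  3  $ int H int       int int $     match int
  4  $ int H           int $         expand H → int bool H
  5  $ int H bool int  int $         match int
  6  $ int H bool      $             error: top is terminal bool but lookahead is $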